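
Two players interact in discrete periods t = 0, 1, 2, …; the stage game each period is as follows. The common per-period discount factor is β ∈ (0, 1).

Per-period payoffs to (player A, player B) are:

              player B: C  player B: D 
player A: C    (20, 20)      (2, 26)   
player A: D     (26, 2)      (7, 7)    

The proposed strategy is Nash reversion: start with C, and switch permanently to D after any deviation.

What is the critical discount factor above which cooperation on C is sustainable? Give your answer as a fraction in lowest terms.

6/19

Cooperation forever yields 20 each period: 20/(1−β).
Deviating yields 26 once, then 7 forever: 26 + 7β/(1−β).
No profitable deviation requires 20/(1−β) ≥ 26 + 7β/(1−β).
Multiplying by (1−β): 20 ≥ 26(1−β) + 7β = 26 − 19β.
So 19β ≥ 6, i.e. β ≥ 6/19.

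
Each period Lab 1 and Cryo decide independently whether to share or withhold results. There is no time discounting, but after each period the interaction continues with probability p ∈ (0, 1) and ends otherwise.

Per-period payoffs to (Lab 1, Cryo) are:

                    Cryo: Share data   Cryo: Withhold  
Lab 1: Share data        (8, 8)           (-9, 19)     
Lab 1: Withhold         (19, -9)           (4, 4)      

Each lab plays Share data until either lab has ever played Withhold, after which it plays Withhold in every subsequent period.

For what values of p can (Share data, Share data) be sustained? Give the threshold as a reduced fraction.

11/15

With no time discounting, the continuation probability p plays the role of the discount factor.
Grim-trigger IC: 8/(1−p) ≥ 19 + 4p/(1−p) ⇒ p ≥ (19−8)/(19−4) = 11/15.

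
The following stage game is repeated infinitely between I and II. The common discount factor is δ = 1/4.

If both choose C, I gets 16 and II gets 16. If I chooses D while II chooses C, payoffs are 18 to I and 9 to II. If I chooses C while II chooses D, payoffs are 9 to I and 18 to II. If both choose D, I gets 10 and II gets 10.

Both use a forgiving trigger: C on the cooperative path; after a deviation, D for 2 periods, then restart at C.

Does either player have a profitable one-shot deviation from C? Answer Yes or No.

Comparing payoff streams over the 3 periods until play realigns: cooperate → 16(1+δ+…+δ^2); deviate → 18 + 10(δ+…+δ^2).
Cooperation is sustained iff (16−10)(δ+…+δ^2) ≥ 18−16.
δ+…+δ^2 = 1/4·(1−(1/4)^2)/(1−1/4) = 0.3125, and (18−16)/(16−10) = 0.3333.
0.3125 < 0.3333, so cooperation is not sustainable.

Yes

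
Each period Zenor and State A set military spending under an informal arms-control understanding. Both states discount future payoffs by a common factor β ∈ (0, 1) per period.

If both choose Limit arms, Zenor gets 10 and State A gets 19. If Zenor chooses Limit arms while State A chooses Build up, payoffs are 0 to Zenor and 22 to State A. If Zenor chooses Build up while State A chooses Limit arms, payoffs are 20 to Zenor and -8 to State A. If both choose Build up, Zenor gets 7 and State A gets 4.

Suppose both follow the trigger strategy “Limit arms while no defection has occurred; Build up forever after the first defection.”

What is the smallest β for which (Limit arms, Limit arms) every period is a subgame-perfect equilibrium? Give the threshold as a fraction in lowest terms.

Zenor: cooperation gives 10 each period; deviation gives 20 once then 7 forever.
  10/(1−β) ≥ 20 + 7β/(1−β) ⇒ β ≥ 10/13.
State A: cooperation gives 19 each period; deviation gives 22 once then 4 forever.
  β ≥ 3/18 = 1/6.
Both must hold, so the binding constraint is Zenor's: β ≥ 10/13.

10/13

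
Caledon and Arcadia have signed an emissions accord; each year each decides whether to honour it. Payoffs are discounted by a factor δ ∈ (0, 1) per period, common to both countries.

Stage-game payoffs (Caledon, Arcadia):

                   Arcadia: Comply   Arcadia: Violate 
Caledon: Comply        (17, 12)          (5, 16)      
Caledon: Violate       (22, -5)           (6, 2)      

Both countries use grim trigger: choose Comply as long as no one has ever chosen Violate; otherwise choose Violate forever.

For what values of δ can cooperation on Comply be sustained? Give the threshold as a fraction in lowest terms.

5/16

Caledon: cooperation gives 17 each period; deviation gives 22 once then 6 forever.
  17/(1−δ) ≥ 22 + 6δ/(1−δ) ⇒ δ ≥ 5/16.
Arcadia: cooperation gives 12 each period; deviation gives 16 once then 2 forever.
  δ ≥ 4/14 = 2/7.
Both must hold, so the binding constraint is Caledon's: δ ≥ 5/16.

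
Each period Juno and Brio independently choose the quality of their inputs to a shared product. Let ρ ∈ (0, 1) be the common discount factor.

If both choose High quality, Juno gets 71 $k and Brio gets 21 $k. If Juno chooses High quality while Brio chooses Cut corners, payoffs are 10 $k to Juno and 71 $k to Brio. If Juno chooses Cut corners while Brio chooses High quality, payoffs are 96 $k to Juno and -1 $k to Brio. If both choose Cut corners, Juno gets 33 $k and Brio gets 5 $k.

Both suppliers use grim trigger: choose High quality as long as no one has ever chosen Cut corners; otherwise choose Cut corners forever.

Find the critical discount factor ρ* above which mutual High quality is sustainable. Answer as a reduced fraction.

Juno: cooperation gives 71 each period; deviation gives 96 once then 33 forever.
  71/(1−ρ) ≥ 96 + 33ρ/(1−ρ) ⇒ ρ ≥ 25/63.
Brio: cooperation gives 21 each period; deviation gives 71 once then 5 forever.
  ρ ≥ 50/66 = 25/33.
Both must hold, so the binding constraint is Brio's: ρ ≥ 25/33.

25/33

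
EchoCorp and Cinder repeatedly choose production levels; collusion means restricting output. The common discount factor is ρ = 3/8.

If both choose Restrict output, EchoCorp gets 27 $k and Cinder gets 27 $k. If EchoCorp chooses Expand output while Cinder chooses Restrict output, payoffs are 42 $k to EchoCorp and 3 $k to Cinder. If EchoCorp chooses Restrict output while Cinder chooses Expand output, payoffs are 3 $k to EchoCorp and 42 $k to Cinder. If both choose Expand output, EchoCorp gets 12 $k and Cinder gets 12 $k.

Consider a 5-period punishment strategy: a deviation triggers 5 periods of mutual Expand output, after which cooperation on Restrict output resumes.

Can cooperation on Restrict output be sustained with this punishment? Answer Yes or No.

A one-shot deviation gives 42 now, then 12 for 5 periods, then back to 27.
Gain from deviating: (42−27) today; loss: (27−12) in each of the next 5 periods.
No-deviation condition: (27−12)(ρ+…+ρ^5) ≥ 42−27, i.e. ρ+…+ρ^5 ≥ 1.
At ρ = 3/8: ρ+…+ρ^5 = 0.5956 < 1.0000.
So cooperation is not sustainable.

No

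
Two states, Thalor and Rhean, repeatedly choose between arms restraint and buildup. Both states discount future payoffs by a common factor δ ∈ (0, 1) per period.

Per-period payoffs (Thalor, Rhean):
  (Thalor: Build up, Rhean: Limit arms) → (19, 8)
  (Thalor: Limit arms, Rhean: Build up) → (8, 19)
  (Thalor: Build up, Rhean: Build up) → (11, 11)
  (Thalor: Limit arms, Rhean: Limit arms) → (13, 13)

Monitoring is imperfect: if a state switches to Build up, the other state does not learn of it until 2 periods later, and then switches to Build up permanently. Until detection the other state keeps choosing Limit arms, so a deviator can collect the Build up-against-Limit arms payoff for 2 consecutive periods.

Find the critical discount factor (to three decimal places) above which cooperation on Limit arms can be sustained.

Deviating for the 2 undetected periods gains 19−13 = 6 per period over cooperation, then loses 13−11 = 2 per period forever once punishment starts.
Gain: 6(1 + δ + … + δ^1); loss: 2·δ^2/(1−δ).
No profitable deviation ⇔ 6(1−δ^2) ≤ 2·δ^2, i.e. δ^2 ≥ 6/(6+2) = 3/4.
Hence δ ≥ (3/4)^(1/2) ≈ 0.866.

0.866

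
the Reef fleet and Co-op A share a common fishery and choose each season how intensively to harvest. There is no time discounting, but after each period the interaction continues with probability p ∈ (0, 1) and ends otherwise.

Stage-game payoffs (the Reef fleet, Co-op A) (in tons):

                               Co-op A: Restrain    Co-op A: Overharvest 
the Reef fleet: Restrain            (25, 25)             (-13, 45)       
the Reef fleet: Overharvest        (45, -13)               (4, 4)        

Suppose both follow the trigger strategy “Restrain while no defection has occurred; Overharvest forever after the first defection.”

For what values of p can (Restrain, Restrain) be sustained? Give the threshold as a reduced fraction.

Expected cooperation value is 25 + p·25 + p²·25 + … = 25/(1−p); deviation gives 45 + p·4/(1−p).
25 ≥ 45(1−p) + 4p ⇒ 41p ≥ 20 ⇒ p ≥ 20/41.

20/41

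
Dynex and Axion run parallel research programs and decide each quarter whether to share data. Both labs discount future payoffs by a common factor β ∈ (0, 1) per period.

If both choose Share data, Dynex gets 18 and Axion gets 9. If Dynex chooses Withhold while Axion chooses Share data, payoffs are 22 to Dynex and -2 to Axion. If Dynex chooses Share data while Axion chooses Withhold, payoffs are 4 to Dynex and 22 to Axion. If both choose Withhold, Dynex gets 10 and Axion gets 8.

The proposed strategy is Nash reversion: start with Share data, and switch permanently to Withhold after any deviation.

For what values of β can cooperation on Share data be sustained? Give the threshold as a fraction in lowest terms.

Dynex: cooperation gives 18 each period; deviation gives 22 once then 10 forever.
  18/(1−β) ≥ 22 + 10β/(1−β) ⇒ β ≥ 4/12 = 1/3.
Axion: cooperation gives 9 each period; deviation gives 22 once then 8 forever.
  β ≥ 13/14.
Both must hold, so the binding constraint is Axion's: β ≥ 13/14.

13/14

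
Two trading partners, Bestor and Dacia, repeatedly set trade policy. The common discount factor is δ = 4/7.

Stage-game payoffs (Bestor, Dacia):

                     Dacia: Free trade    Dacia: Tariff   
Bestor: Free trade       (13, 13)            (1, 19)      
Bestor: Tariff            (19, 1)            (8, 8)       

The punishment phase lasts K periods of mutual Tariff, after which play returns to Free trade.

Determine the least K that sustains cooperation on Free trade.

No profitable deviation requires (13−8)(δ+…+δ^K) ≥ 19−13, i.e. δ+…+δ^K ≥ 6/5 ≈ 1.2000.
With δ = 4/7, the partial sums are K=1: 0.5714, K=2: 0.8980, K=3: 1.0845, K=4: 1.1912, K=5: 1.2521.
K = 5 is the first length at which the sum reaches 1.2000.

5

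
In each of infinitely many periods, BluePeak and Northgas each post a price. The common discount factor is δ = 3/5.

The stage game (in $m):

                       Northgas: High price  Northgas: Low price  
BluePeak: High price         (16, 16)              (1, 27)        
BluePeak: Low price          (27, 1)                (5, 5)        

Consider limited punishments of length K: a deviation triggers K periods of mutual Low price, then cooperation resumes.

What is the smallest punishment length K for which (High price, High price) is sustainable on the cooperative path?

3

Need Σ_{k=1}^{K} δ^k ≥ (27−16)/(16−5) = 1.0000 at δ = 3/5.
At K = 2 the sum is 0.9600 < 1.0000; at K = 3 it is 1.1760 ≥ 1.0000.
So the minimum punishment length is K = 3.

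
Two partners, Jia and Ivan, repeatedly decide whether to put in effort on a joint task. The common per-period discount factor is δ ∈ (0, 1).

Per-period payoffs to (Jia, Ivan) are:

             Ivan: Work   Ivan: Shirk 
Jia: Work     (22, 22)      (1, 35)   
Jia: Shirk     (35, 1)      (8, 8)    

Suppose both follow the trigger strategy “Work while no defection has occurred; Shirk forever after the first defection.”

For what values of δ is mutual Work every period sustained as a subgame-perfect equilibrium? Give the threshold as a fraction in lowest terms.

22/(1−δ) ≥ 35 + 8δ/(1−δ)
22 ≥ 35 − 27δ
δ ≥ 13/27.

13/27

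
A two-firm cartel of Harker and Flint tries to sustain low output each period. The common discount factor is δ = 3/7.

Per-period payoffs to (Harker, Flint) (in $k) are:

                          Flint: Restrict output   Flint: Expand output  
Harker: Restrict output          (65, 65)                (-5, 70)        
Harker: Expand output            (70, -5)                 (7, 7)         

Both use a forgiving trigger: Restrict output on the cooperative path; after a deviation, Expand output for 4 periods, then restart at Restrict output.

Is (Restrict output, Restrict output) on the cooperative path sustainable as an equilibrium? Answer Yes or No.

Yes

Comparing payoff streams over the 5 periods until play realigns: cooperate → 65(1+δ+…+δ^4); deviate → 70 + 7(δ+…+δ^4).
Cooperation is sustained iff (65−7)(δ+…+δ^4) ≥ 70−65.
δ+…+δ^4 = 3/7·(1−(3/7)^4)/(1−3/7) = 0.7247, and (70−65)/(65−7) = 0.0862.
0.7247 ≥ 0.0862, so cooperation is sustainable.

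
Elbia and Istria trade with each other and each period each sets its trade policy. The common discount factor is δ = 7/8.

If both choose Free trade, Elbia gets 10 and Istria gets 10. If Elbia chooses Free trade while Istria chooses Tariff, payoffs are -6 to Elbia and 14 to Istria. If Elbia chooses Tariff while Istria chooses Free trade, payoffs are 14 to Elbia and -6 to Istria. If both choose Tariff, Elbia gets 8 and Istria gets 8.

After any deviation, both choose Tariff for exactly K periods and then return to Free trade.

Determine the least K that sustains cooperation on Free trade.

IC: δ(1−δ^K)/(1−δ) ≥ (14−10)/(10−8) = 2.
With δ = 7/8: need 1 − δ^K ≥ 2·(1−7/8)/(7/8), i.e. δ^K ≤ 0.7143.
Since (7/8)^2 = 0.7656 and (7/8)^3 = 0.6699, the smallest such K is 3.

3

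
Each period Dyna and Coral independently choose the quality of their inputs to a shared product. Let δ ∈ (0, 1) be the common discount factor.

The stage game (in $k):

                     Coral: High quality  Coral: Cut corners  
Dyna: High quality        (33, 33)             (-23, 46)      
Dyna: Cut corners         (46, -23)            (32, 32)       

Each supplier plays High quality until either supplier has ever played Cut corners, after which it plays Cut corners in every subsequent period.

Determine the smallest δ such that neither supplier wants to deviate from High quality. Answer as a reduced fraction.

13/14

33/(1−δ) ≥ 46 + 32δ/(1−δ)
33 ≥ 46 − 14δ
δ ≥ 13/14.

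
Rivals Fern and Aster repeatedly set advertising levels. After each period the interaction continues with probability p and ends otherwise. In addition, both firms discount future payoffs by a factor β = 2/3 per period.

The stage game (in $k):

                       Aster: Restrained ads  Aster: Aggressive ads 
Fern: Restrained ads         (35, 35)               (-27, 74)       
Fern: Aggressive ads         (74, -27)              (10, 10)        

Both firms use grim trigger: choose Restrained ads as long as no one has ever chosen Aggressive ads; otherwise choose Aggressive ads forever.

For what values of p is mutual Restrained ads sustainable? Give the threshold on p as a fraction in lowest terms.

Expected continuation weight on next period's payoff is β·p = 2/3·p, which plays the role of the discount factor.
Cooperation requires 2/3·p ≥ (74−35)/(74−10) = 39/64, hence p ≥ 117/128.

117/128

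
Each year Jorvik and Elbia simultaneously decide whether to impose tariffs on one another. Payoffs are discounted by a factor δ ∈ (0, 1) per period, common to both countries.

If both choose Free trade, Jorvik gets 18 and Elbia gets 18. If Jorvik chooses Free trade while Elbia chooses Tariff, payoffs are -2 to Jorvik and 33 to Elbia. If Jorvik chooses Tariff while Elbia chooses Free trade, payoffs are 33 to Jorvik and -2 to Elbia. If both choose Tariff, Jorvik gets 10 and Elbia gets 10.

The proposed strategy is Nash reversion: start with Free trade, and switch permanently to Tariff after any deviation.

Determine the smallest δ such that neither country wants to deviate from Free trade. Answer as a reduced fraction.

Under grim trigger the critical discount factor is (T−C)/(T−P) with T = 33, C = 18, P = 10.
δ* = (33−18)/(33−10) = 15/23.

15/23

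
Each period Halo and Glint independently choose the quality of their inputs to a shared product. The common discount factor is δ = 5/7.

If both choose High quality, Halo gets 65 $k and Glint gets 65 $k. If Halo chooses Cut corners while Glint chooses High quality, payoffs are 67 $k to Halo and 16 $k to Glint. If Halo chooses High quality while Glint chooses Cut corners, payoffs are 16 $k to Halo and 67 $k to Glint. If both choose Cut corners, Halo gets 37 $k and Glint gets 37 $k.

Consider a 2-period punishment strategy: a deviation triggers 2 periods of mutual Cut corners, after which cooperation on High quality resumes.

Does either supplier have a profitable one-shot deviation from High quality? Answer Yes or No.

A one-shot deviation gives 67 now, then 37 for 2 periods, then back to 65.
Gain from deviating: (67−65) today; loss: (65−37) in each of the next 2 periods.
No-deviation condition: (65−37)(δ+…+δ^2) ≥ 67−65, i.e. δ+…+δ^2 ≥ 1/14.
At δ = 5/7: δ+…+δ^2 = 1.2245 ≥ 0.0714.
So cooperation is sustainable.

No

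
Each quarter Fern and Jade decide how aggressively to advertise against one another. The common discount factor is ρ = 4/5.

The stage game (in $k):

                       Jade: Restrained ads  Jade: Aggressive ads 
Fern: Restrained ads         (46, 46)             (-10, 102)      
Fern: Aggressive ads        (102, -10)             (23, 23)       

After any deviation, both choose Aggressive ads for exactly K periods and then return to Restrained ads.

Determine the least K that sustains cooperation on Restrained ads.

5

IC: ρ(1−ρ^K)/(1−ρ) ≥ (102−46)/(46−23) = 56/23.
With ρ = 4/5: need 1 − ρ^K ≥ 56/23·(1−4/5)/(4/5), i.e. ρ^K ≤ 0.3913.
Since (4/5)^4 = 0.4096 and (4/5)^5 = 0.3277, the smallest such K is 5.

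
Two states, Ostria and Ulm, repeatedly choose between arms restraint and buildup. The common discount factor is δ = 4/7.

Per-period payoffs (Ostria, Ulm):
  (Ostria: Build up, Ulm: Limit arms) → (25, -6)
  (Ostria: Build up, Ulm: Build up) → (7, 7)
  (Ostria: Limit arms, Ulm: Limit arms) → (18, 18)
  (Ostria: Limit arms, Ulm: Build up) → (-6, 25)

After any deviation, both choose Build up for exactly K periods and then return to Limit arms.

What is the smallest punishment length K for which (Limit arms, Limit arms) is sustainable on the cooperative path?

2

Need Σ_{k=1}^{K} δ^k ≥ (25−18)/(18−7) = 0.6364 at δ = 4/7.
At K = 1 the sum is 0.5714 < 0.6364; at K = 2 it is 0.8980 ≥ 0.6364.
So the minimum punishment length is K = 2.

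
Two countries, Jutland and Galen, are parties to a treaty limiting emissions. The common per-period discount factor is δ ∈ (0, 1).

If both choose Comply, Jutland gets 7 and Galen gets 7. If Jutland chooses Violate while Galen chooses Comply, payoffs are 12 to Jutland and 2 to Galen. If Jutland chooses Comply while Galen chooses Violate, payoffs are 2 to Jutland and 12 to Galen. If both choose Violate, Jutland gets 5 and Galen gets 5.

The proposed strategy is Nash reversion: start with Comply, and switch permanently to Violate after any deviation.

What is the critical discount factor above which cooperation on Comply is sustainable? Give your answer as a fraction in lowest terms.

7/(1−δ) ≥ 12 + 5δ/(1−δ)
7 ≥ 12 − 7δ
δ ≥ 5/7.

5/7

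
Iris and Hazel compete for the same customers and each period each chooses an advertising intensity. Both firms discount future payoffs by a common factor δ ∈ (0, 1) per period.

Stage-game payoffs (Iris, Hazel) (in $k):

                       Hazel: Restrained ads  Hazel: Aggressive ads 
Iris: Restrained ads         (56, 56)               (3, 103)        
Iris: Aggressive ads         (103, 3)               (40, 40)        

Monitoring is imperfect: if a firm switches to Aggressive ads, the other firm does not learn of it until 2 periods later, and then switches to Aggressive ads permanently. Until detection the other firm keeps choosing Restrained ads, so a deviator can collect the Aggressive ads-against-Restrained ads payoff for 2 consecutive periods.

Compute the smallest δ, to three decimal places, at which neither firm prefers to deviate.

0.864

The best deviation is to choose Aggressive ads for all 2 undetected periods, earning 103 each, then 40 forever once detected.
Deviation value: 103(1−δ^2)/(1−δ) + 40δ^2/(1−δ); cooperation value: 56/(1−δ).
IC: 56 ≥ 103(1−δ^2) + 40δ^2 = 103 − 63δ^2.
So δ^2 ≥ 47/63, giving δ ≥ (47/63)^(1/2) ≈ 0.864.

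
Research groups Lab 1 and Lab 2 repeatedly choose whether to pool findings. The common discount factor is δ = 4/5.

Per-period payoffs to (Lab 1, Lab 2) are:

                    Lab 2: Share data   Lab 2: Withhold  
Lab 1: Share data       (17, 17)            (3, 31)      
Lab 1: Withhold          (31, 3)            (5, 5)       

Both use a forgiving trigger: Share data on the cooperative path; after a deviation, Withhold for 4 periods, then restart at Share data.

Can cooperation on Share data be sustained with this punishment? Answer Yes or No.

IC: δ+…+δ^4 ≥ (31−17)/(17−5) = 7/6.
At δ = 4/5: partial sum = 2.3616 ≥ 1.1667. Cooperation sustainable.

Yes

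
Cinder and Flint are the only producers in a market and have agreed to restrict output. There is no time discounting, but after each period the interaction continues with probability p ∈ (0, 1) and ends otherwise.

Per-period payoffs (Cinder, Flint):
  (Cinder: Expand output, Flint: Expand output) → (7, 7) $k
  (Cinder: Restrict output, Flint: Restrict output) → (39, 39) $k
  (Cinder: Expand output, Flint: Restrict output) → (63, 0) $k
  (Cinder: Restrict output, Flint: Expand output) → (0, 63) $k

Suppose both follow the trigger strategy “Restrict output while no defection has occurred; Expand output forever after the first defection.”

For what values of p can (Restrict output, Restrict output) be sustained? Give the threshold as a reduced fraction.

Expected cooperation value is 39 + p·39 + p²·39 + … = 39/(1−p); deviation gives 63 + p·7/(1−p).
39 ≥ 63(1−p) + 7p ⇒ 56p ≥ 24 ⇒ p ≥ 24/56 = 3/7.

3/7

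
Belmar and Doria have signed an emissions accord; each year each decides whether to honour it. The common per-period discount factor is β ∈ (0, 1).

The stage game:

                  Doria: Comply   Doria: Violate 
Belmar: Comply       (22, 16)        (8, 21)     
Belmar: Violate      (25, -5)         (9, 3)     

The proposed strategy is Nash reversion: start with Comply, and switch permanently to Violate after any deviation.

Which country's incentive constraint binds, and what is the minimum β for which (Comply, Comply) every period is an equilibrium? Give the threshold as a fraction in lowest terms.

Belmar: cooperation gives 22 each period; deviation gives 25 once then 9 forever.
  22/(1−β) ≥ 25 + 9β/(1−β) ⇒ β ≥ 3/16.
Doria: cooperation gives 16 each period; deviation gives 21 once then 3 forever.
  β ≥ 5/18.
Both must hold, so the binding constraint is Doria's: β ≥ 5/18.

Doria; β ≥ 5/18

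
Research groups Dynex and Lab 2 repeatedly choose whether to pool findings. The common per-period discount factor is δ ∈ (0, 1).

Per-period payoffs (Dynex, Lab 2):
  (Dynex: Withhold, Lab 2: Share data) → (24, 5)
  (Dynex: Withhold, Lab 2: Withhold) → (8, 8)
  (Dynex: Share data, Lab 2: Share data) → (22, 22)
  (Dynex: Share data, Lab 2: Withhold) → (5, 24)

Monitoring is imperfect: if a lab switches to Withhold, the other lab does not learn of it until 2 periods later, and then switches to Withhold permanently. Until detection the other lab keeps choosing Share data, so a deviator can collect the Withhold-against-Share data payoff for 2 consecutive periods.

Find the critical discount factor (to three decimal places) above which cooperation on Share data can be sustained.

0.354

The best deviation is to choose Withhold for all 2 undetected periods, earning 24 each, then 8 forever once detected.
Deviation value: 24(1−δ^2)/(1−δ) + 8δ^2/(1−δ); cooperation value: 22/(1−δ).
IC: 22 ≥ 24(1−δ^2) + 8δ^2 = 24 − 16δ^2.
So δ^2 ≥ 2/16 = 1/8, giving δ ≥ (1/8)^(1/2) ≈ 0.354.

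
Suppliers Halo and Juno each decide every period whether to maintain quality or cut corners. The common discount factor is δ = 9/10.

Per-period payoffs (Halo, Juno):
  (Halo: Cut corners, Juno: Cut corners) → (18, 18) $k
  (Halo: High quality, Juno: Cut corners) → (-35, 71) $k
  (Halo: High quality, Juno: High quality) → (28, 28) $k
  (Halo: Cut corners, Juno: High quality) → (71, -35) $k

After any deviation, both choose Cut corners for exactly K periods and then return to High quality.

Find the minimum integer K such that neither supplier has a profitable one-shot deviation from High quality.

7

Need Σ_{k=1}^{K} δ^k ≥ (71−28)/(28−18) = 4.3000 at δ = 9/10.
At K = 6 the sum is 4.2170 < 4.3000; at K = 7 it is 4.6953 ≥ 4.3000.
So the minimum punishment length is K = 7.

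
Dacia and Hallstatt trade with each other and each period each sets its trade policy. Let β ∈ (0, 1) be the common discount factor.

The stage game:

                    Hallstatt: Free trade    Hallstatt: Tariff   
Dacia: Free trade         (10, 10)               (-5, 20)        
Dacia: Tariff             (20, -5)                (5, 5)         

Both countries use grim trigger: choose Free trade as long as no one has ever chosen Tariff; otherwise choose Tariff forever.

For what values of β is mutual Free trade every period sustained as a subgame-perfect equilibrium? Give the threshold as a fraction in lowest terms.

One-period gain from deviating is 20 − 10 = 10. The loss is 10 − 5 = 5 in every subsequent period, with present value 5·β/(1−β).
Deviation is unprofitable when 5·β/(1−β) ≥ 10, i.e. β/(1−β) ≥ 2.
Equivalently β ≥ 10/(10+5) = 2/3.

2/3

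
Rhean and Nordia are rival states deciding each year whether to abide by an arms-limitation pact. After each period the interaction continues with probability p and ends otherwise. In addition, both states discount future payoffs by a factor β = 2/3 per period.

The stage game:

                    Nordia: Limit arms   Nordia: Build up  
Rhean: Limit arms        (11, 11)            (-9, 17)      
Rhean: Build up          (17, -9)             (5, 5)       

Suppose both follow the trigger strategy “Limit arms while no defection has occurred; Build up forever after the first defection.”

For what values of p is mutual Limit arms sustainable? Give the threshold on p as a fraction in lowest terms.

Expected continuation weight on next period's payoff is β·p = 2/3·p, which plays the role of the discount factor.
Cooperation requires 2/3·p ≥ (17−11)/(17−5) = 1/2, hence p ≥ 3/4.

3/4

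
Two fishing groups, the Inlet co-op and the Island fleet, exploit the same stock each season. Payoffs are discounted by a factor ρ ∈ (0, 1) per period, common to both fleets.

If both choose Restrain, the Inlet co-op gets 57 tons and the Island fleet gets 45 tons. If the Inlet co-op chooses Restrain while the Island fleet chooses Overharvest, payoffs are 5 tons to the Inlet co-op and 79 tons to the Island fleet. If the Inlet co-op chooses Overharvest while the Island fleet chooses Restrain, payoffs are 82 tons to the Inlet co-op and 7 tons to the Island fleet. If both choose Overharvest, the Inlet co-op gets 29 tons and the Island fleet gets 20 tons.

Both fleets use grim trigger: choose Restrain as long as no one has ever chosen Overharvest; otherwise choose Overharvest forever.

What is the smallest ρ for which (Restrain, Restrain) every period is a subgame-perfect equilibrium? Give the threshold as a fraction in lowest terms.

34/59

For the Inlet co-op: deviation gain 82−57 = 25, per-period punishment loss 57−29 = 28. IC gives ρ ≥ 25/53.
For the Island fleet: gain 34, loss 25 per period, so ρ ≥ 34/59.
The tighter constraint is the Island fleet's, so cooperation needs ρ ≥ 34/59.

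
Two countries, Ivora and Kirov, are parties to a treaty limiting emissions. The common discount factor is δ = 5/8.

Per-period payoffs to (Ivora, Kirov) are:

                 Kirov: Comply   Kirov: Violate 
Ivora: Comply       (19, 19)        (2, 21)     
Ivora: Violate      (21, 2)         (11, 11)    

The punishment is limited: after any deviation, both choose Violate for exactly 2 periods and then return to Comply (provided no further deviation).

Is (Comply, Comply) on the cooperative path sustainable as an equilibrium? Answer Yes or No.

IC: δ+…+δ^2 ≥ (21−19)/(19−11) = 1/4.
At δ = 5/8: partial sum = 1.0156 ≥ 0.2500. Cooperation sustainable.

Yes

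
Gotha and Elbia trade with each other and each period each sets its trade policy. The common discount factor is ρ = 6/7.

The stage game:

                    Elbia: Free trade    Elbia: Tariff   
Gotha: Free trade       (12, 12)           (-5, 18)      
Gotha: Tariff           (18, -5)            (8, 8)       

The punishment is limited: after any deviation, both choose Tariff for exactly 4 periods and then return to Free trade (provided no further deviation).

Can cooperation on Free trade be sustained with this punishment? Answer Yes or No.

Yes

IC: ρ+…+ρ^4 ≥ (18−12)/(12−8) = 3/2.
At ρ = 6/7: partial sum = 2.7613 ≥ 1.5000. Cooperation sustainable.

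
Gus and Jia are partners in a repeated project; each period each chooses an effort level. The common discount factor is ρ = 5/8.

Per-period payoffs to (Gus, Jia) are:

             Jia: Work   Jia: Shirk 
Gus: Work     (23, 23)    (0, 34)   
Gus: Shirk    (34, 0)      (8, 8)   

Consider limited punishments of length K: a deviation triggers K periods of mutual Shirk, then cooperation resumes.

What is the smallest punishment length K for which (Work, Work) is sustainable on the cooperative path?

IC: ρ(1−ρ^K)/(1−ρ) ≥ (34−23)/(23−8) = 11/15.
With ρ = 5/8: need 1 − ρ^K ≥ 11/15·(1−5/8)/(5/8), i.e. ρ^K ≤ 0.5600.
Since (5/8)^1 = 0.6250 and (5/8)^2 = 0.3906, the smallest such K is 2.

2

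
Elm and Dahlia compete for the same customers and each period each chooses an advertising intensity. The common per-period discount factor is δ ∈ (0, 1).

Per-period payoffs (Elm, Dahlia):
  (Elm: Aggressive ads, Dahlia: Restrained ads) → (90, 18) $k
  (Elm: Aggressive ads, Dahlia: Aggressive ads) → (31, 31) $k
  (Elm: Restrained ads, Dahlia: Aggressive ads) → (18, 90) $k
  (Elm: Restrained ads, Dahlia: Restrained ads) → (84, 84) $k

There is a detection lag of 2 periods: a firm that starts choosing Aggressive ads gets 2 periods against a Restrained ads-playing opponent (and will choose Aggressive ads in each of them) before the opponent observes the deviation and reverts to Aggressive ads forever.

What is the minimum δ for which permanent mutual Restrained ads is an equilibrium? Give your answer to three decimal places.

The best deviation is to choose Aggressive ads for all 2 undetected periods, earning 90 each, then 31 forever once detected.
Deviation value: 90(1−δ^2)/(1−δ) + 31δ^2/(1−δ); cooperation value: 84/(1−δ).
IC: 84 ≥ 90(1−δ^2) + 31δ^2 = 90 − 59δ^2.
So δ^2 ≥ 6/59, giving δ ≥ (6/59)^(1/2) ≈ 0.319.

0.319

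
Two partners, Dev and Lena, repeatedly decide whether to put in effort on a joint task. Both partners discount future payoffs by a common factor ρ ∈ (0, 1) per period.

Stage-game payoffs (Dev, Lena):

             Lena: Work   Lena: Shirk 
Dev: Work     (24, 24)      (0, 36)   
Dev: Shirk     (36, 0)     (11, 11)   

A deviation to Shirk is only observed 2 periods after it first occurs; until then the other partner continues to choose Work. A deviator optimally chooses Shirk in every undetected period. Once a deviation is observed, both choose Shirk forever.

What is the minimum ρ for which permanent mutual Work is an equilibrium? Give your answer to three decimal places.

A deviator earns 36 for 2 periods, then 11 forever; cooperating earns 24 forever. Multiplying the IC by (1−ρ):
24 ≥ 36(1−ρ^2) + 11ρ^2, so 25·ρ^2 ≥ 12 and ρ^2 ≥ 12/25.
ρ ≥ (12/25)^(1/2) ≈ 0.693.

0.693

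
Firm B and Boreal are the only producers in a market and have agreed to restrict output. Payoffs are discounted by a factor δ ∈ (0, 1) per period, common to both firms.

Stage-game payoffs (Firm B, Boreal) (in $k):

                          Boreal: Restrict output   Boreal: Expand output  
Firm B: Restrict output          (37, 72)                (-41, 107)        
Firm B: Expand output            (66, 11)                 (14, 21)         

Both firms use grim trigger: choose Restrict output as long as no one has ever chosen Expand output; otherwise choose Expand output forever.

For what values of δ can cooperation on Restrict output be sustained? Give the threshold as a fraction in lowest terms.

Firm B's threshold: (66−37)/(66−14) = 29/52.
Boreal's threshold: (107−72)/(107−21) = 35/86.
29/52 > 35/86, so Firm B binds and δ* = 29/52.

29/52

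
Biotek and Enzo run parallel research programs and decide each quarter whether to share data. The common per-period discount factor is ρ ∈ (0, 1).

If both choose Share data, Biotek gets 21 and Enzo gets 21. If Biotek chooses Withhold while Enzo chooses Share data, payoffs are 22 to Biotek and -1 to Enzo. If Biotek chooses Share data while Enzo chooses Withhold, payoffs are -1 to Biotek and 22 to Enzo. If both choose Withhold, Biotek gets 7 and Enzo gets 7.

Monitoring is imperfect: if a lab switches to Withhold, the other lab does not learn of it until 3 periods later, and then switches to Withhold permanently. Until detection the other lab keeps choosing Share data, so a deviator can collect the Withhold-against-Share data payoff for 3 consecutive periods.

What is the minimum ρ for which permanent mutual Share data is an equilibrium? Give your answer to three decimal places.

A deviator earns 22 for 3 periods, then 7 forever; cooperating earns 21 forever. Multiplying the IC by (1−ρ):
21 ≥ 22(1−ρ^3) + 7ρ^3, so 15·ρ^3 ≥ 1 and ρ^3 ≥ 1/15.
ρ ≥ (1/15)^(1/3) ≈ 0.405.

0.405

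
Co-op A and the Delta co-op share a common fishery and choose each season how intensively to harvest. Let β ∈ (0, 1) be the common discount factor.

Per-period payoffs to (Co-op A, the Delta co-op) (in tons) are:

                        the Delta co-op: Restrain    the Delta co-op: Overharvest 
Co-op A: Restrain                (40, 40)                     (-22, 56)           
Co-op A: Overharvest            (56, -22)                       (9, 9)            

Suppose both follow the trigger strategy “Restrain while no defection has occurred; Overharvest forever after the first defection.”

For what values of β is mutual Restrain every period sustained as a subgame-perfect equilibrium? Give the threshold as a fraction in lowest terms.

One-period gain from deviating is 56 − 40 = 16. The loss is 40 − 9 = 31 in every subsequent period, with present value 31·β/(1−β).
Deviation is unprofitable when 31·β/(1−β) ≥ 16, i.e. β/(1−β) ≥ 16/31.
Equivalently β ≥ 16/(16+31) = 16/47.

16/47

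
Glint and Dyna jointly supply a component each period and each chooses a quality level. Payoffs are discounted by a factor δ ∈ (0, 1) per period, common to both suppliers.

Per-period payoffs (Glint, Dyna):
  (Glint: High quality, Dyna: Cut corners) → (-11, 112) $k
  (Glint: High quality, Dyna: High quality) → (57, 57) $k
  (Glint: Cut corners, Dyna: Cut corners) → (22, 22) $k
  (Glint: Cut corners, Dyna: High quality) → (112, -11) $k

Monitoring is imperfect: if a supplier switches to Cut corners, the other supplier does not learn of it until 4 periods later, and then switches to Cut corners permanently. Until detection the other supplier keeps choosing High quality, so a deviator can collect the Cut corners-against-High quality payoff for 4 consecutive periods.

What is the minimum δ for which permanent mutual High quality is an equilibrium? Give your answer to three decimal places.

0.884

Deviating for the 4 undetected periods gains 112−57 = 55 per period over cooperation, then loses 57−22 = 35 per period forever once punishment starts.
Gain: 55(1 + δ + … + δ^3); loss: 35·δ^4/(1−δ).
No profitable deviation ⇔ 55(1−δ^4) ≤ 35·δ^4, i.e. δ^4 ≥ 55/(55+35) = 11/18.
Hence δ ≥ (11/18)^(1/4) ≈ 0.884.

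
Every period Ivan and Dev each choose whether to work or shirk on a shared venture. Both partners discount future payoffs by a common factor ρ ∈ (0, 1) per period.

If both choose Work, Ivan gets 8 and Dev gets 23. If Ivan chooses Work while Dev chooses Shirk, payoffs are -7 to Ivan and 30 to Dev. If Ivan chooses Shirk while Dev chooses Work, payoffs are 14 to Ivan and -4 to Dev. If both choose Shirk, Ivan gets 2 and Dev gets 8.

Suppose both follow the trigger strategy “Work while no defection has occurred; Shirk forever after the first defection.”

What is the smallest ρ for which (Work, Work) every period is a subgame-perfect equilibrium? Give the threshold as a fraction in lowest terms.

Ivan's threshold: (14−8)/(14−2) = 1/2.
Dev's threshold: (30−23)/(30−8) = 7/22.
1/2 > 7/22, so Ivan binds and ρ* = 1/2.

1/2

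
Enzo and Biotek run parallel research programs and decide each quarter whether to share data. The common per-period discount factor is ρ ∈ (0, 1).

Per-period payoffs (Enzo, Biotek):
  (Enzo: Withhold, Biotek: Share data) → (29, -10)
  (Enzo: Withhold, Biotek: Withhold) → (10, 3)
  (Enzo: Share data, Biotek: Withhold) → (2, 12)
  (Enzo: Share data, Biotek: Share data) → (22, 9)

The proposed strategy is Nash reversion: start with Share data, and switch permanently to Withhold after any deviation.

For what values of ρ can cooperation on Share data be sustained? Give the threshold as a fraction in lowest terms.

7/19

Enzo: cooperation gives 22 each period; deviation gives 29 once then 10 forever.
  22/(1−ρ) ≥ 29 + 10ρ/(1−ρ) ⇒ ρ ≥ 7/19.
Biotek: cooperation gives 9 each period; deviation gives 12 once then 3 forever.
  ρ ≥ 3/9 = 1/3.
Both must hold, so the binding constraint is Enzo's: ρ ≥ 7/19.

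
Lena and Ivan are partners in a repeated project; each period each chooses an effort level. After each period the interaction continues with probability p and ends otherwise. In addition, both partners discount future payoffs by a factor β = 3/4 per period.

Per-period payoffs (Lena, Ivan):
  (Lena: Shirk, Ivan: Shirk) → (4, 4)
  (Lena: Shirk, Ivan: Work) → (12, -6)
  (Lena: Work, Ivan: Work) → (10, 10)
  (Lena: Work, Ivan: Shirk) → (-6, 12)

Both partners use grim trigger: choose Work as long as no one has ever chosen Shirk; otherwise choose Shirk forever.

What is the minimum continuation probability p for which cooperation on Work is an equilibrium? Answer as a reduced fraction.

With continuation probability p and discount β, the effective per-period discount factor is βp.
Grim-trigger IC: βp ≥ (12−10)/(12−4) = 1/4.
So p ≥ (1/4)/(3/4) = 1/3.

1/3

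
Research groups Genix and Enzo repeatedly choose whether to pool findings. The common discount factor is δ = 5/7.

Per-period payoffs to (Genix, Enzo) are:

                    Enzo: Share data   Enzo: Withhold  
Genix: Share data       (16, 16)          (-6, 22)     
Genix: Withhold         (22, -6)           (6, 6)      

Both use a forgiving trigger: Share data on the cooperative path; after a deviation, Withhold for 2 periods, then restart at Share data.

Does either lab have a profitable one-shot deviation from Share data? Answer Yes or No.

A one-shot deviation gives 22 now, then 6 for 2 periods, then back to 16.
Gain from deviating: (22−16) today; loss: (16−6) in each of the next 2 periods.
No-deviation condition: (16−6)(δ+…+δ^2) ≥ 22−16, i.e. δ+…+δ^2 ≥ 3/5.
At δ = 5/7: δ+…+δ^2 = 1.2245 ≥ 0.6000.
So cooperation is sustainable.

No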